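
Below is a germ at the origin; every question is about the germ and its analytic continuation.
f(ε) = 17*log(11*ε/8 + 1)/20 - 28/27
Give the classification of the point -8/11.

The term (17/20)*log(1 - ε/(-8/11)) has argument 1 - -8/11/(-8/11) = 0 at -8/11: a logarithmic (infinitely-sheeted) branch point; the remaining terms are analytic or single-valued there.

The point is a logarithmic branch point.


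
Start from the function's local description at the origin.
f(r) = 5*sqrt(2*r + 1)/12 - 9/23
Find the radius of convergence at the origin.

Branch term (5/12)*sqrt(1 - r/(-1/2)): its argument vanishes at r = -1/2, a square-root branch point, modulus 1/2.
The radius of convergence is the smallest modulus among the singular points: 1/2.

The radius of convergence is 1/2.


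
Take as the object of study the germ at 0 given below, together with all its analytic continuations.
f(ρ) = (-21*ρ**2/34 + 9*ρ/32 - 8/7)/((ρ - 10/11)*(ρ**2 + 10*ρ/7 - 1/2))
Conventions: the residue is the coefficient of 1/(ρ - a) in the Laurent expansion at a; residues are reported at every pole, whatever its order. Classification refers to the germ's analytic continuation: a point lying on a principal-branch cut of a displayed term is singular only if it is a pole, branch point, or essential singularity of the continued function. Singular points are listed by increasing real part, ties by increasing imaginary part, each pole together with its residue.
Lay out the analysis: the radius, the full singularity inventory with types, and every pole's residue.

Radius of convergence at 0: -5/7 + (3/14)*sqrt(22).
At -5/7 - (3/14)*sqrt(22): a pole of order 1; residue 90739/748816 - (87289/528576)*sqrt(22).
At -5/7 + (3/14)*sqrt(22): a pole of order 1; residue 90739/748816 + (87289/528576)*sqrt(22).
At 10/11: a pole of order 1; residue -321991/374408.

Denominator factor (ρ**2 + 10*ρ/7 - 1/2): discriminant 198/49, real irrational roots -5/7 + (3/14)*sqrt(22) and -5/7 - (3/14)*sqrt(22); poles of order 1, moduli -5/7 + (3/14)*sqrt(22) and 5/7 + (3/14)*sqrt(22).
Denominator factor (ρ - 10/11): pole of order 1 at 10/11, modulus 10/11.
The radius of convergence is the smallest modulus among the singular points: -5/7 + (3/14)*sqrt(22).
The factor ρ**2 + 10*ρ/7 - 1/2 splits as (ρ - a)(ρ - a') with a = -5/7 - (3/14)*sqrt(22), a' = -5/7 + (3/14)*sqrt(22). At the order-1 pole a set g(ρ) = (ρ - a)*f(ρ) = [(-21*ρ**2/34 + 9*ρ/32 - 8/7)/(ρ - 10/11)] / (ρ - a').
Simple pole: residue = g(a) at a = -5/7 - (3/14)*sqrt(22), which is 90739/748816 - (87289/528576)*sqrt(22).
The factor ρ**2 + 10*ρ/7 - 1/2 splits as (ρ - a)(ρ - a') with a = -5/7 + (3/14)*sqrt(22), a' = -5/7 - (3/14)*sqrt(22). At the order-1 pole a set g(ρ) = (ρ - a)*f(ρ) = [(-21*ρ**2/34 + 9*ρ/32 - 8/7)/(ρ - 10/11)] / (ρ - a').
Simple pole: residue = g(a) at a = -5/7 + (3/14)*sqrt(22), which is 90739/748816 + (87289/528576)*sqrt(22).
At the order-1 pole 10/11 set g(ρ) = (ρ - (10/11))*f(ρ) = (-21*ρ**2/34 + 9*ρ/32 - 8/7)/(ρ**2 + 10*ρ/7 - 1/2).
Simple pole: residue = g(a) at a = 10/11, which is -321991/374408.
List the singular points by increasing real part (a conjugate pair: the negative imaginary part first).


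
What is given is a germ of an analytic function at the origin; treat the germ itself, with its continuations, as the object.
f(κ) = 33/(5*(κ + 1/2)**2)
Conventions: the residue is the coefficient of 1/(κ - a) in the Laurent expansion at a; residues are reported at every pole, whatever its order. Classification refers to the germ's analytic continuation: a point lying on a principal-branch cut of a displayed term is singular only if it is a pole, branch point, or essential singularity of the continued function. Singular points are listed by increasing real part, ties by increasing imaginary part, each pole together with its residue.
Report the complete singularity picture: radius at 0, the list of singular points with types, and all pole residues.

Radius of convergence at 0: 1/2.
At -1/2: a pole of order 2; residue 0.

Denominator factor (κ + 1/2)^2: pole of order 2 at -1/2, modulus 1/2.
The radius of convergence is the smallest modulus among the singular points: 1/2.
At the order-2 pole -1/2 set g(κ) = (κ - (-1/2))^2*f(κ) = 33/5.
Order-2 pole: residue = g'(a); g'(-1/2) = 0, so the residue is 0.


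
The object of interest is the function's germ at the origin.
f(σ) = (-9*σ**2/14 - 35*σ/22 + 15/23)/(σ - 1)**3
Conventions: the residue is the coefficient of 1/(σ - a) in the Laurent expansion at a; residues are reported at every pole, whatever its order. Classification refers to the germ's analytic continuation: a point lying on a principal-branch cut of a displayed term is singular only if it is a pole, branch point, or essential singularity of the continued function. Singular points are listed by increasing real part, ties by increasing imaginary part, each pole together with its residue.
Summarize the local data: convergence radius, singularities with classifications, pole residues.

Radius of convergence at 0: 1.
At 1: a pole of order 3; residue -9/14.

Denominator factor (σ - 1)^3: pole of order 3 at 1, modulus 1.
The radius of convergence is the smallest modulus among the singular points: 1.
At the order-3 pole 1 set g(σ) = (σ - (1))^3*f(σ) = -9*σ**2/14 - 35*σ/22 + 15/23.
Order-3 pole: residue = g''(a)/2; g''(1) = -9/7, so the residue is -9/14.


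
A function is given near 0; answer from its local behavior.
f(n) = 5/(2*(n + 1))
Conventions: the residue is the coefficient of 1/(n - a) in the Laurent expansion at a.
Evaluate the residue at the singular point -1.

The residue is 5/2.

At the order-1 pole -1 set g(n) = (n - (-1))*f(n) = 5/2.
Simple pole: residue = g(a) at a = -1, which is 5/2.


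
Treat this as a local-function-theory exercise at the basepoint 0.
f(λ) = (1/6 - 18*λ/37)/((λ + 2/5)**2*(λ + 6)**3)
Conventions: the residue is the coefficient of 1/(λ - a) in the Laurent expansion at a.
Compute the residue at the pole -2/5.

At the order-2 pole -2/5 set g(λ) = (λ - (-2/5))^2*f(λ) = (1/6 - 18*λ/37)/(λ + 6)**3.
Order-2 pole: residue = g'(a); g'(-2/5) = -176125/45484544, so the residue is -176125/45484544.

The residue is -176125/45484544.


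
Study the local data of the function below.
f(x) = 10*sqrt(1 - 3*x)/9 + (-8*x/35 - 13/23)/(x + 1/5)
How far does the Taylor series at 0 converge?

The radius of convergence is 1/5.

Denominator factor (x + 1/5): pole of order 1 at -1/5, modulus 1/5.
Branch term (10/9)*sqrt(1 - x/(1/3)): its argument vanishes at x = 1/3, a square-root branch point, modulus 1/3.
The radius of convergence is the smallest modulus among the singular points: 1/5.


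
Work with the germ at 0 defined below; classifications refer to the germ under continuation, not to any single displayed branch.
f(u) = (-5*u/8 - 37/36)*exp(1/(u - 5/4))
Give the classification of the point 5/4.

The point is an essential singularity.

The exponent 1/(u - (5/4)) has a pole at 5/4, so exp(1/(u - (5/4))) takes every nonzero value near it: an essential singularity (not a pole of any order).


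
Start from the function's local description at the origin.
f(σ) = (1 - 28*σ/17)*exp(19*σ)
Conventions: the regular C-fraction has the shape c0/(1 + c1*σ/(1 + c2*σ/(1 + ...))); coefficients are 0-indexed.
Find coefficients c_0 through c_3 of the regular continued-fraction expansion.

The regular C-fraction coefficients are [1, -295/17, 87809/10030, -447123409/155421930].

Taylor coefficients (expand at 0): a_0 = 1, a_1 = 295/17, a_2 = 5073/34, a_3 = 86279/102.
c0 = a_0 = 1. Peel one level at a time: if S = 1 + c*σ/S' with S'(0) = 1, then c is the σ-coefficient of S and S' = c*σ/(S - 1).
S_1 = c0/f = 1 + (-295/17)*σ + (87809/578)*σ^2 + ...; c1 = -295/17.
S_2 = c1*σ/(S_1 - 1) = 1 + (87809/10030)*σ + (26301377/1044300)*σ^2 + ...; c2 = 87809/10030.
S_3 = c2*σ/(S_2 - 1) = 1 + (-447123409/155421930)*σ + ...; c3 = -447123409/155421930.


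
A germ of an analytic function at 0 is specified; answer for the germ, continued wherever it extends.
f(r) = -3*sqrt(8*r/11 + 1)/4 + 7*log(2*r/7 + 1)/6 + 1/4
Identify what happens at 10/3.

The point is a regular point.

There is no denominator, hence no pole anywhere.
Branch term log(1 - r/(-7/2)): argument at 10/3 is 41/21, nonzero, so 10/3 is not its branch point (a point on a principal cut is still regular for the continued germ).
Branch term sqrt(1 - r/(-11/8)): argument at 10/3 is 113/33, nonzero, so 10/3 is not its branch point (a point on a principal cut is still regular for the continued germ).
So the germ continues analytically to 10/3.


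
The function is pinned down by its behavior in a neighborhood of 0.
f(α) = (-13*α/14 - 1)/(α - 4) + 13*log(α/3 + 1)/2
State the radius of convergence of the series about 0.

Denominator factor (α - 4): pole of order 1 at 4, modulus 4.
Branch term (13/2)*log(1 - α/(-3)): its argument vanishes at α = -3, a logarithmic branch point, modulus 3.
The radius of convergence is the smallest modulus among the singular points: 3.

The radius of convergence is 3.


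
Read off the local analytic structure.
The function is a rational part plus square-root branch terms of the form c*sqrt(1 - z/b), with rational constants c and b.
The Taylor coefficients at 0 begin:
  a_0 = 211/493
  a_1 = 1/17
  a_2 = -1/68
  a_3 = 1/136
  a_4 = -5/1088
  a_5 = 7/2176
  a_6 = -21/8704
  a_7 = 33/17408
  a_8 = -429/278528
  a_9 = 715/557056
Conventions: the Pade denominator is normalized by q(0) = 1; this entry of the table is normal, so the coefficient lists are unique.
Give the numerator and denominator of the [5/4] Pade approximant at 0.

The Pade approximant has numerator coefficients [211/493, 451/493, 5243/7888, 745/3944, 2215/126208, 1/4352]; denominator coefficients [1, 2, 21/16, 5/16, 5/256].

Taylor coefficients needed (read off): a_0 = 211/493, a_1 = 1/17, a_2 = -1/68, a_3 = 1/136, a_4 = -5/1088, a_5 = 7/2176, a_6 = -21/8704, a_7 = 33/17408, a_8 = -429/278528, a_9 = 715/557056.
Write the denominator as Q(z) = 1 + q1*z + q2*z^2 + q3*z^3 + q4*z^4. Requiring Q*f - P = O(z^10) with deg P <= 5 kills the coefficients of z^6..z^9 in Q*f:
  z^6: a_6 + q1*a_5 + q2*a_4 + q3*a_3 + q4*a_2 = 0, i.e. -21/8704 + (7/2176)*q1 + (-5/1088)*q2 + (1/136)*q3 + (-1/68)*q4 = 0.
  z^7: a_7 + q1*a_6 + q2*a_5 + q3*a_4 + q4*a_3 = 0, i.e. 33/17408 + (-21/8704)*q1 + (7/2176)*q2 + (-5/1088)*q3 + (1/136)*q4 = 0.
  z^8: a_8 + q1*a_7 + q2*a_6 + q3*a_5 + q4*a_4 = 0, i.e. -429/278528 + (33/17408)*q1 + (-21/8704)*q2 + (7/2176)*q3 + (-5/1088)*q4 = 0.
  z^9: a_9 + q1*a_8 + q2*a_7 + q3*a_6 + q4*a_5 = 0, i.e. 715/557056 + (-429/278528)*q1 + (33/17408)*q2 + (-21/8704)*q3 + (7/2176)*q4 = 0.
Solving this linear system: q1 = 2, q2 = 21/16, q3 = 5/16, q4 = 5/256.
The numerator is Q*f truncated at degree 5: P0 = a_0 = 211/493; P1 = a_1 + q1*a_0 = 451/493; P2 = a_2 + q1*a_1 + q2*a_0 = 5243/7888; P3 = a_3 + q1*a_2 + q2*a_1 + q3*a_0 = 745/3944; P4 = a_4 + q1*a_3 + q2*a_2 + q3*a_1 + q4*a_0 = 2215/126208; P5 = a_5 + q1*a_4 + q2*a_3 + q3*a_2 + q4*a_1 = 1/4352.


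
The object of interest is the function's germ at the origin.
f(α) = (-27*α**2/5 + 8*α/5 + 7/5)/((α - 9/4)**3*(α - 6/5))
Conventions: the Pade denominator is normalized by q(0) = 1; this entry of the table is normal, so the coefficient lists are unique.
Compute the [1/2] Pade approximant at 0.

Taylor coefficients needed (expand at 0): a_0 = 224/2187, a_1 = 2224/6561, a_2 = 9736/59049, a_3 = -256204/1594323.
Write the denominator as Q(α) = 1 + q1*α + q2*α^2. Requiring Q*f - P = O(α^4) with deg P <= 1 kills the coefficients of α^2..α^3 in Q*f:
  α^2: a_2 + q1*a_1 + q2*a_0 = 0, i.e. 9736/59049 + (2224/6561)*q1 + (224/2187)*q2 = 0.
  α^3: a_3 + q1*a_2 + q2*a_1 = 0, i.e. -256204/1594323 + (9736/59049)*q1 + (2224/6561)*q2 = 0.
Solving this linear system: q1 = -246353/333747, q2 = 3336589/4004964.
The numerator is Q*f truncated at degree 1: P0 = a_0 = 224/2187; P1 = a_1 + q1*a_0 = 192234704/729904689.

The Pade approximant has numerator coefficients [224/2187, 192234704/729904689]; denominator coefficients [1, -246353/333747, 3336589/4004964].


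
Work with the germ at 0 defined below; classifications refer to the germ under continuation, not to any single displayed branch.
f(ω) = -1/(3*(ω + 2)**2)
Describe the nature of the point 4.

The point is a regular point.

Denominator factors: ω + 2 = 6 at ω = 4 — none vanishes.
So the germ continues analytically to 4.


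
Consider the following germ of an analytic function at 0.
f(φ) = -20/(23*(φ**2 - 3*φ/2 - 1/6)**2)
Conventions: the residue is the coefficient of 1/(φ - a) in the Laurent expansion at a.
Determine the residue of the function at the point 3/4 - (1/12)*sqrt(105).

The factor φ**2 - 3*φ/2 - 1/6 splits as (φ - a)(φ - a') with a = 3/4 - (1/12)*sqrt(105), a' = 3/4 + (1/12)*sqrt(105). At the order-2 pole a set g(φ) = (φ - a)^2*f(φ) = [-20/23] / (φ - a')^2.
Order-2 pole: residue = g'(a); g'(3/4 - (1/12)*sqrt(105)) = -(192/5635)*sqrt(105), so the residue is -(192/5635)*sqrt(105).

The residue is -(192/5635)*sqrt(105).


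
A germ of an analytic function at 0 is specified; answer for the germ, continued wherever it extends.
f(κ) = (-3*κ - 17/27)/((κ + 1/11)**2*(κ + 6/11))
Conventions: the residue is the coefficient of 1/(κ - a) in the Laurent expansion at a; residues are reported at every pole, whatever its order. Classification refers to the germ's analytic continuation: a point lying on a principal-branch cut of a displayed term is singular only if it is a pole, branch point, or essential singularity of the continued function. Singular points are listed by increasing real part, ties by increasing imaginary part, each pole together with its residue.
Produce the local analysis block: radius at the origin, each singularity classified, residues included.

Radius of convergence at 0: 1/11.
At -6/11: a pole of order 1; residue 3289/675.
At -1/11: a pole of order 2; residue -3289/675.

Denominator factor (κ + 1/11)^2: pole of order 2 at -1/11, modulus 1/11.
Denominator factor (κ + 6/11): pole of order 1 at -6/11, modulus 6/11.
The radius of convergence is the smallest modulus among the singular points: 1/11.
At the order-1 pole -6/11 set g(κ) = (κ - (-6/11))*f(κ) = (-3*κ - 17/27)/(κ + 1/11)**2.
Simple pole: residue = g(a) at a = -6/11, which is 3289/675.
At the order-2 pole -1/11 set g(κ) = (κ - (-1/11))^2*f(κ) = (-3*κ - 17/27)/(κ + 6/11).
Order-2 pole: residue = g'(a); g'(-1/11) = -3289/675, so the residue is -3289/675.
List the singular points by increasing real part (a conjugate pair: the negative imaginary part first).


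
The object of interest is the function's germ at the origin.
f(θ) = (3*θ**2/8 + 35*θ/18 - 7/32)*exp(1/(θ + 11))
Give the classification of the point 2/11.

The point is a regular point.

There is no denominator, hence no pole anywhere.
The essential point of exp(1/(θ - (-11))) is -11, not 2/11.
So the germ continues analytically to 2/11.


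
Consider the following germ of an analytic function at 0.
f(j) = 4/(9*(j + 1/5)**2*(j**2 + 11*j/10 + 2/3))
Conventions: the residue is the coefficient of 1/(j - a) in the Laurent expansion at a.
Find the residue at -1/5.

The residue is -7000/5329.

At the order-2 pole -1/5 set g(j) = (j - (-1/5))^2*f(j) = 4/(9*(j**2 + 11*j/10 + 2/3)).
Order-2 pole: residue = g'(a); g'(-1/5) = -7000/5329, so the residue is -7000/5329.


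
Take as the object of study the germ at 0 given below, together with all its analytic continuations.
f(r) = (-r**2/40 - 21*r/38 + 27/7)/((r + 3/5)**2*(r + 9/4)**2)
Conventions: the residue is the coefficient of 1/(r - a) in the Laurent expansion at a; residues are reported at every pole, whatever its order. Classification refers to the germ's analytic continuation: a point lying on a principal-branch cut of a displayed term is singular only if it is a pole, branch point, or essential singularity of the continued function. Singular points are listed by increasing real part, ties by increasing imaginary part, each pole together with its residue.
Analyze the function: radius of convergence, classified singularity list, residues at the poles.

Denominator factor (r + 3/5)^2: pole of order 2 at -3/5, modulus 3/5.
Denominator factor (r + 9/4)^2: pole of order 2 at -9/4, modulus 9/4.
The radius of convergence is the smallest modulus among the singular points: 3/5.
At the order-2 pole -9/4 set g(r) = (r - (-9/4))^2*f(r) = (-r**2/40 - 21*r/38 + 27/7)/(r + 3/5)**2.
Order-2 pole: residue = g'(a); g'(-9/4) = 57380/27951, so the residue is 57380/27951.
At the order-2 pole -3/5 set g(r) = (r - (-3/5))^2*f(r) = (-r**2/40 - 21*r/38 + 27/7)/(r + 9/4)**2.
Order-2 pole: residue = g'(a); g'(-3/5) = -57380/27951, so the residue is -57380/27951.
List the singular points by increasing real part (a conjugate pair: the negative imaginary part first).

Radius of convergence at 0: 3/5.
At -9/4: a pole of order 2; residue 57380/27951.
At -3/5: a pole of order 2; residue -57380/27951.


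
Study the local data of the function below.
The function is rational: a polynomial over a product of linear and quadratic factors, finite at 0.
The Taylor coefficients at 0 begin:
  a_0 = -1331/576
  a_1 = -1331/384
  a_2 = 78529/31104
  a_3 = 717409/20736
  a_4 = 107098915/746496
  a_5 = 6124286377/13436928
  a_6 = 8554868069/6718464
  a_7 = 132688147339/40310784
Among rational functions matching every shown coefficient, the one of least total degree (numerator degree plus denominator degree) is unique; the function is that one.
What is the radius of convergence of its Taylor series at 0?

No rational of total degree below 5 reproduces all 8 coefficients; solving the [2/3] Pade equations on them gives f(ν) = (5*ν**2/18 - 3*ν/2 + 3/8)/(ν - 6/11)**3, whose expansion matches every shown term.
Denominator factor (ν - 6/11)^3: pole of order 3 at 6/11, modulus 6/11.
The radius of convergence is the smallest modulus among the singular points: 6/11.

The radius of convergence is 6/11.


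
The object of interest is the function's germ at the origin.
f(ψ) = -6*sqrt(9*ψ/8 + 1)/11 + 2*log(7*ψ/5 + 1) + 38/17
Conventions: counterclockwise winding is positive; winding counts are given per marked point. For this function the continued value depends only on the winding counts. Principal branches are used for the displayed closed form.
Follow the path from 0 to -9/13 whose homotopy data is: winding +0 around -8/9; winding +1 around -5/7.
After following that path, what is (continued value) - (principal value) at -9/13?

The rational part is single-valued and drops out of the difference; each branch term changes only by its own monodromy.
(-6/11)*sqrt(1 - ψ/(-8/9)): winding +0 is even, the square root returns to the same sheet, contribution 0.
(2)*log(1 - ψ/(-5/7)): each positive loop around -5/7 adds 2*pi*i to the log, so winding +1 contributes (2)*(1)*2*pi*i = (4)*pi*i.
Summing the contributions at ψ = -9/13 gives (4)*pi*i.

Continued minus principal equals (4)*pi*i.


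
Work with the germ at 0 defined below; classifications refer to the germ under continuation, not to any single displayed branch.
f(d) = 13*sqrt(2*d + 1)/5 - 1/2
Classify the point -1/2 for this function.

The point is an algebraic (square-root) branch point.

The term (13/5)*sqrt(1 - d/(-1/2)) has argument 1 - -1/2/(-1/2) = 0 at -1/2: a square-root (algebraic, two-sheeted) branch point; the remaining terms are analytic or single-valued there.


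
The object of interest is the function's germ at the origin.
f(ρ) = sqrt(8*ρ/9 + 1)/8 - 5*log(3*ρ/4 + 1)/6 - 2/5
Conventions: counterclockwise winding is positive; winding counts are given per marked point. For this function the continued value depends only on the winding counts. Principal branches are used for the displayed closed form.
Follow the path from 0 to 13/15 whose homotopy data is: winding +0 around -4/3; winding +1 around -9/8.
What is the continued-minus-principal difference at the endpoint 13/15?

Continued minus principal equals -(1/180)*sqrt(3585).

The rational part is single-valued and drops out of the difference; each branch term changes only by its own monodromy.
(1/8)*sqrt(1 - ρ/(-9/8)): winding +1 is odd, the square root flips sign, contributing -2*(1/8)*sqrt(1 - (13/15)/(-9/8)) = -2*(1/8)*sqrt(239/135) = -(1/180)*sqrt(3585).
(-5/6)*log(1 - ρ/(-4/3)): winding 0 around -4/3, so this term returns to its principal value, contribution 0.
Summing the contributions at ρ = 13/15 gives -(1/180)*sqrt(3585).


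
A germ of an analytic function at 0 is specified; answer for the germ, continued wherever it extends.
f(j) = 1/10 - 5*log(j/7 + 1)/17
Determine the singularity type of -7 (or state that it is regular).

The term (-5/17)*log(1 - j/(-7)) has argument 1 - -7/(-7) = 0 at -7: a logarithmic (infinitely-sheeted) branch point; the remaining terms are analytic or single-valued there.

The point is a logarithmic branch point.


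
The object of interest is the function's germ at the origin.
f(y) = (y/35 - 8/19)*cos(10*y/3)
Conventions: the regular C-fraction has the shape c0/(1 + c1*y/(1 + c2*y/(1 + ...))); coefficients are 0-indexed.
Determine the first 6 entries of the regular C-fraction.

The regular C-fraction coefficients are [-8/19, 19/280, -3923249/47880, 14000/171, 665000/11769747, 37425193/3295529160].

Taylor coefficients (expand at 0): a_0 = -8/19, a_1 = 1/35, a_2 = 400/171, a_3 = -10/63, a_4 = -10000/4617, a_5 = 250/1701.
c0 = a_0 = -8/19. Peel one level at a time: if S = 1 + c*y/S' with S'(0) = 1, then c is the y-coefficient of S and S' = c*y/(S - 1).
S_1 = c0/f = 1 + (19/280)*y + (3923249/705600)*y^2 + ...; c1 = 19/280.
S_2 = c1*y/(S_1 - 1) = 1 + (-3923249/47880)*y + (196162450/29241)*y^2 + ...; c2 = -3923249/47880.
S_3 = c2*y/(S_2 - 1) = 1 + (14000/171)*y + (-490000000/105927723)*y^2 + ...; c3 = 14000/171.
S_4 = c3*y/(S_3 - 1) = 1 + (665000/11769747)*y + (-88884833375/138526944444009)*y^2 + ...; c4 = 665000/11769747.
S_5 = c4*y/(S_4 - 1) = 1 + (37425193/3295529160)*y + ...; c5 = 37425193/3295529160.


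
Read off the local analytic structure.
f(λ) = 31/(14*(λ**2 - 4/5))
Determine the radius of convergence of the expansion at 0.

The radius of convergence is (2/5)*sqrt(5).

Denominator factor (λ**2 - 4/5): discriminant 16/5, real irrational roots (2/5)*sqrt(5) and -(2/5)*sqrt(5); poles of order 1, moduli (2/5)*sqrt(5) and (2/5)*sqrt(5).
The radius of convergence is the smallest modulus among the singular points: (2/5)*sqrt(5).


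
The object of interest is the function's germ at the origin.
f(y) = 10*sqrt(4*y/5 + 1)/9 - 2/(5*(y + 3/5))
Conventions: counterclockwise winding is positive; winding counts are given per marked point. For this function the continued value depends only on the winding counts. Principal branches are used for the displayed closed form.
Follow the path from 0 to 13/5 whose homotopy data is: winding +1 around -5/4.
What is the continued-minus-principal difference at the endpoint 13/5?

Continued minus principal equals -(4/9)*sqrt(77).

The rational part is single-valued and drops out of the difference; each branch term changes only by its own monodromy.
(10/9)*sqrt(1 - y/(-5/4)): winding +1 is odd, the square root flips sign, contributing -2*(10/9)*sqrt(1 - (13/5)/(-5/4)) = -2*(10/9)*sqrt(77/25) = -(4/9)*sqrt(77).
Summing the contributions at y = 13/5 gives -(4/9)*sqrt(77).


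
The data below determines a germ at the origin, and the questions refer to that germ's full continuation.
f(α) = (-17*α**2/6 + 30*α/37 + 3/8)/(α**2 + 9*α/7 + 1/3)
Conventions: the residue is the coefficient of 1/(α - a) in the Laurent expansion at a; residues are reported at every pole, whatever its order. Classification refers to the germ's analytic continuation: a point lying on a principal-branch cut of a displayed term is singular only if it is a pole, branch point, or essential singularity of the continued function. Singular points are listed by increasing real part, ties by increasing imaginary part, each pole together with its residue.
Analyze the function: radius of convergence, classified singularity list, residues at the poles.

Radius of convergence at 0: 9/14 - (1/42)*sqrt(141).
At -9/14 - (1/42)*sqrt(141): a pole of order 1; residue 2307/1036 + (201499/876456)*sqrt(141).
At -9/14 + (1/42)*sqrt(141): a pole of order 1; residue 2307/1036 - (201499/876456)*sqrt(141).

Denominator factor (α**2 + 9*α/7 + 1/3): discriminant 47/147, real irrational roots -9/14 + (1/42)*sqrt(141) and -9/14 - (1/42)*sqrt(141); poles of order 1, moduli 9/14 - (1/42)*sqrt(141) and 9/14 + (1/42)*sqrt(141).
The radius of convergence is the smallest modulus among the singular points: 9/14 - (1/42)*sqrt(141).
The factor α**2 + 9*α/7 + 1/3 splits as (α - a)(α - a') with a = -9/14 - (1/42)*sqrt(141), a' = -9/14 + (1/42)*sqrt(141). At the order-1 pole a set g(α) = (α - a)*f(α) = [-17*α**2/6 + 30*α/37 + 3/8] / (α - a').
Simple pole: residue = g(a) at a = -9/14 - (1/42)*sqrt(141), which is 2307/1036 + (201499/876456)*sqrt(141).
The factor α**2 + 9*α/7 + 1/3 splits as (α - a)(α - a') with a = -9/14 + (1/42)*sqrt(141), a' = -9/14 - (1/42)*sqrt(141). At the order-1 pole a set g(α) = (α - a)*f(α) = [-17*α**2/6 + 30*α/37 + 3/8] / (α - a').
Simple pole: residue = g(a) at a = -9/14 + (1/42)*sqrt(141), which is 2307/1036 - (201499/876456)*sqrt(141).
List the singular points by increasing real part (a conjugate pair: the negative imaginary part first).


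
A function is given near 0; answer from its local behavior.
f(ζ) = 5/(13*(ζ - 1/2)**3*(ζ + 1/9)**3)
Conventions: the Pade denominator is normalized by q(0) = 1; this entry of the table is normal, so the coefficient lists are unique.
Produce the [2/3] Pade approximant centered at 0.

The Pade approximant has numerator coefficients [-29160/13, 1708484400/4241263, -163655484480/4241263]; denominator coefficients [1, 6792681/326251, 34723281/326251, -22331645/326251].

Taylor coefficients needed (expand at 0): a_0 = -29160/13, a_1 = 612360/13, a_2 = -10147680/13, a_3 = 144108720/13, a_4 = -1878458040/13, a_5 = 1775231640.
Write the denominator as Q(ζ) = 1 + q1*ζ + q2*ζ^2 + q3*ζ^3. Requiring Q*f - P = O(ζ^6) with deg P <= 2 kills the coefficients of ζ^3..ζ^5 in Q*f:
  ζ^3: a_3 + q1*a_2 + q2*a_1 + q3*a_0 = 0, i.e. 144108720/13 + (-10147680/13)*q1 + (612360/13)*q2 + (-29160/13)*q3 = 0.
  ζ^4: a_4 + q1*a_3 + q2*a_2 + q3*a_1 = 0, i.e. -1878458040/13 + (144108720/13)*q1 + (-10147680/13)*q2 + (612360/13)*q3 = 0.
  ζ^5: a_5 + q1*a_4 + q2*a_3 + q3*a_2 = 0, i.e. 1775231640 + (-1878458040/13)*q1 + (144108720/13)*q2 + (-10147680/13)*q3 = 0.
Solving this linear system: q1 = 6792681/326251, q2 = 34723281/326251, q3 = -22331645/326251.
The numerator is Q*f truncated at degree 2: P0 = a_0 = -29160/13; P1 = a_1 + q1*a_0 = 1708484400/4241263; P2 = a_2 + q1*a_1 + q2*a_0 = -163655484480/4241263.


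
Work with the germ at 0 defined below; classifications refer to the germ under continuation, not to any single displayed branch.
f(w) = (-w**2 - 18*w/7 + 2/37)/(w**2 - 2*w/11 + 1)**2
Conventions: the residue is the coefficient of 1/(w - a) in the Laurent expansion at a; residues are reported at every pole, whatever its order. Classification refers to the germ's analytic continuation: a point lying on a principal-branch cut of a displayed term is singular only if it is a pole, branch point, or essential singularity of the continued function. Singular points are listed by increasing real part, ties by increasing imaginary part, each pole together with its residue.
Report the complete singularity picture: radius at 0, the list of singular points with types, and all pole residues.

Radius of convergence at 0: 1.
At (1/11) - ((2/11)*sqrt(30))*i: a pole of order 2; residue -((406681/7459200)*sqrt(30))*i.
At (1/11) + ((2/11)*sqrt(30))*i: a pole of order 2; residue ((406681/7459200)*sqrt(30))*i.

Denominator factor (w**2 - 2*w/11 + 1)^2: discriminant -480/121, complex-conjugate roots (1/11) + ((2/11)*sqrt(30))*i and (1/11) - ((2/11)*sqrt(30))*i; poles of order 2, moduli 1 and 1.
The radius of convergence is the smallest modulus among the singular points: 1.
The factor w**2 - 2*w/11 + 1 splits as (w - a)(w - a') with a = (1/11) - ((2/11)*sqrt(30))*i, a' = (1/11) + ((2/11)*sqrt(30))*i. At the order-2 pole a set g(w) = (w - a)^2*f(w) = [-w**2 - 18*w/7 + 2/37] / (w - a')^2.
Order-2 pole: residue = g'(a); g'((1/11) - ((2/11)*sqrt(30))*i) = -((406681/7459200)*sqrt(30))*i, so the residue is -((406681/7459200)*sqrt(30))*i.
The factor w**2 - 2*w/11 + 1 splits as (w - a)(w - a') with a = (1/11) + ((2/11)*sqrt(30))*i, a' = (1/11) - ((2/11)*sqrt(30))*i. At the order-2 pole a set g(w) = (w - a)^2*f(w) = [-w**2 - 18*w/7 + 2/37] / (w - a')^2.
Order-2 pole: residue = g'(a); g'((1/11) + ((2/11)*sqrt(30))*i) = ((406681/7459200)*sqrt(30))*i, so the residue is ((406681/7459200)*sqrt(30))*i.
List the singular points by increasing real part (a conjugate pair: the negative imaginary part first).


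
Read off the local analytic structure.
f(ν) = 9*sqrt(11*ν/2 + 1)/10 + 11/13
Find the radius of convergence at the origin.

Branch term (9/10)*sqrt(1 - ν/(-2/11)): its argument vanishes at ν = -2/11, a square-root branch point, modulus 2/11.
The radius of convergence is the smallest modulus among the singular points: 2/11.

The radius of convergence is 2/11.


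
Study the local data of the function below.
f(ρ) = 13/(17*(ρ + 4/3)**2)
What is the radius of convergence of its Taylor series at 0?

The radius of convergence is 4/3.

Denominator factor (ρ + 4/3)^2: pole of order 2 at -4/3, modulus 4/3.
The radius of convergence is the smallest modulus among the singular points: 4/3.


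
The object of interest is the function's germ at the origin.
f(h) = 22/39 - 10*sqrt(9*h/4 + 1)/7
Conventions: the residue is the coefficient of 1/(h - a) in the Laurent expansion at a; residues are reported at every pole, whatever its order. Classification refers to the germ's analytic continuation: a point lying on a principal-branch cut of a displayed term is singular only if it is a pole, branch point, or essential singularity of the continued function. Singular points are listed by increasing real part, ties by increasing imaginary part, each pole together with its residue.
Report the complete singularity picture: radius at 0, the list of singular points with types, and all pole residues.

Radius of convergence at 0: 4/9.
At -4/9: an algebraic (square-root) branch point.

Branch term (-10/7)*sqrt(1 - h/(-4/9)): its argument vanishes at h = -4/9, a square-root branch point, modulus 4/9.
The radius of convergence is the smallest modulus among the singular points: 4/9.


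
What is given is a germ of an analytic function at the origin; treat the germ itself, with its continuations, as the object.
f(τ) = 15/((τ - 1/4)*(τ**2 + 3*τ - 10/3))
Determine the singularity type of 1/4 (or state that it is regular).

The denominator factor τ - 1/4 vanishes at 1/4 and appears to the power 1; the numerator there equals 15, nonzero, and no other factor vanishes.
Hence a pole whose order is the multiplicity, 1.

The point is a pole of order 1.


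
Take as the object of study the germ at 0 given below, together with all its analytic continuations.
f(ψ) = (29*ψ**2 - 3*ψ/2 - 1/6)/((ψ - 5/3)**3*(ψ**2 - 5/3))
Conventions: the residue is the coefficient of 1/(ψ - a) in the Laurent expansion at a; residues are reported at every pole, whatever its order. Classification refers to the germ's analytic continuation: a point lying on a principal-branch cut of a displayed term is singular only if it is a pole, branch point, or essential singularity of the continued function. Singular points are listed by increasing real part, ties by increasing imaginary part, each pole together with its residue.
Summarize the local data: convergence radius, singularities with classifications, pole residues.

Radius of convergence at 0: (1/3)*sqrt(15).
At -(1/3)*sqrt(15): a pole of order 1; residue -4212/25 + (8739/200)*sqrt(15).
At (1/3)*sqrt(15): a pole of order 1; residue -4212/25 - (8739/200)*sqrt(15).
At 5/3: a pole of order 3; residue 8424/25.

Denominator factor (ψ**2 - 5/3): discriminant 20/3, real irrational roots (1/3)*sqrt(15) and -(1/3)*sqrt(15); poles of order 1, moduli (1/3)*sqrt(15) and (1/3)*sqrt(15).
Denominator factor (ψ - 5/3)^3: pole of order 3 at 5/3, modulus 5/3.
The radius of convergence is the smallest modulus among the singular points: (1/3)*sqrt(15).
The factor ψ**2 - 5/3 splits as (ψ - a)(ψ - a') with a = -(1/3)*sqrt(15), a' = (1/3)*sqrt(15). At the order-1 pole a set g(ψ) = (ψ - a)*f(ψ) = [(29*ψ**2 - 3*ψ/2 - 1/6)/(ψ - 5/3)**3] / (ψ - a').
Simple pole: residue = g(a) at a = -(1/3)*sqrt(15), which is -4212/25 + (8739/200)*sqrt(15).
The factor ψ**2 - 5/3 splits as (ψ - a)(ψ - a') with a = (1/3)*sqrt(15), a' = -(1/3)*sqrt(15). At the order-1 pole a set g(ψ) = (ψ - a)*f(ψ) = [(29*ψ**2 - 3*ψ/2 - 1/6)/(ψ - 5/3)**3] / (ψ - a').
Simple pole: residue = g(a) at a = (1/3)*sqrt(15), which is -4212/25 - (8739/200)*sqrt(15).
At the order-3 pole 5/3 set g(ψ) = (ψ - (5/3))^3*f(ψ) = (29*ψ**2 - 3*ψ/2 - 1/6)/(ψ**2 - 5/3).
Order-3 pole: residue = g''(a)/2; g''(5/3) = 16848/25, so the residue is 8424/25.
List the singular points by increasing real part (a conjugate pair: the negative imaginary part first).


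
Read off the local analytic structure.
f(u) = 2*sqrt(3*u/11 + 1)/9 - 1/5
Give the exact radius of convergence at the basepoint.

Branch term (2/9)*sqrt(1 - u/(-11/3)): its argument vanishes at u = -11/3, a square-root branch point, modulus 11/3.
The radius of convergence is the smallest modulus among the singular points: 11/3.

The radius of convergence is 11/3.


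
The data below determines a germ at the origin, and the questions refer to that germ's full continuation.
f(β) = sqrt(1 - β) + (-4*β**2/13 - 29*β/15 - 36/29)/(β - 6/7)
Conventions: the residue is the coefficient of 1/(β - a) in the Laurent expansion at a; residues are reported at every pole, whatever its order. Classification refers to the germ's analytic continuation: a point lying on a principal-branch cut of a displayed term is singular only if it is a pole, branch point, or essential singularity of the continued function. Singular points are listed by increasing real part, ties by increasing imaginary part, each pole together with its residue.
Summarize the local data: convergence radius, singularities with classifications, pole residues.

Denominator factor (β - 6/7): pole of order 1 at 6/7, modulus 6/7.
Branch term (1)*sqrt(1 - β/(1)): its argument vanishes at β = 1, a square-root branch point, modulus 1.
The radius of convergence is the smallest modulus among the singular points: 6/7.
The branch term is analytic at 6/7 and contributes nothing to the residue; only the rational part matters.
At the order-1 pole 6/7 set g(β) = (β - (6/7))*(rational part) = -4*β**2/13 - 29*β/15 - 36/29.
Simple pole: residue = g(a) at a = 6/7, which is -288602/92365.
List the singular points by increasing real part (a conjugate pair: the negative imaginary part first).

Radius of convergence at 0: 6/7.
At 6/7: a pole of order 1; residue -288602/92365.
At 1: an algebraic (square-root) branch point.


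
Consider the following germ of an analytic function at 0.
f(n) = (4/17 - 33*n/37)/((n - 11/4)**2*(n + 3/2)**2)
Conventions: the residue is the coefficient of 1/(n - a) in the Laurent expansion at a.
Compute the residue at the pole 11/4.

At the order-2 pole 11/4 set g(n) = (n - (11/4))^2*f(n) = (4/17 - 33*n/37)/(n + 3/2)**2.
Order-2 pole: residue = g'(a); g'(11/4) = 25936/3090277, so the residue is 25936/3090277.

The residue is 25936/3090277.


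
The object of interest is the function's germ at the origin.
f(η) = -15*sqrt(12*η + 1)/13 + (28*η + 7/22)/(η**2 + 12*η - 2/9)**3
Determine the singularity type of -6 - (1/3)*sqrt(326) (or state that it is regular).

The denominator factor η**2 + 12*η - 2/9 vanishes at -6 - (1/3)*sqrt(326) and appears to the power 3; the numerator there equals -3689/22 - (28/3)*sqrt(326), nonzero, and no other factor vanishes.
The branch terms are analytic at this point.
Hence a pole whose order is the multiplicity, 3.

The point is a pole of order 3.


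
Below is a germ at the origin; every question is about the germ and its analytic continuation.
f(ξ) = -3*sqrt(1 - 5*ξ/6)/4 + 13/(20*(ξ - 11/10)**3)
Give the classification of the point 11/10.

The denominator factor ξ - 11/10 vanishes at 11/10 and appears to the power 3; the numerator there equals 13/20, nonzero, and no other factor vanishes.
The branch terms are analytic at this point.
Hence a pole whose order is the multiplicity, 3.

The point is a pole of order 3.


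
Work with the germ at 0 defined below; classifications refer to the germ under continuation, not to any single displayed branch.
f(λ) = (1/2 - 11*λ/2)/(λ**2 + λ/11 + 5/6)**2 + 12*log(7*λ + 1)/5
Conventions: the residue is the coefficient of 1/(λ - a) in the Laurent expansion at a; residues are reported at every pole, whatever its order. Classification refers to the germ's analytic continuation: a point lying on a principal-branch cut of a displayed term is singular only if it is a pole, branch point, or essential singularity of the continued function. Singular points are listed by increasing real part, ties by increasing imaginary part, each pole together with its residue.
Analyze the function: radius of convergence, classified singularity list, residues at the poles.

Radius of convergence at 0: 1/7.
At -1/7: a logarithmic branch point.
At (-1/22) - ((1/66)*sqrt(3621))*i: a pole of order 2; residue ((11979/2913698)*sqrt(3621))*i.
At (-1/22) + ((1/66)*sqrt(3621))*i: a pole of order 2; residue -((11979/2913698)*sqrt(3621))*i.

Denominator factor (λ**2 + λ/11 + 5/6)^2: discriminant -1207/363, complex-conjugate roots (-1/22) + ((1/66)*sqrt(3621))*i and (-1/22) - ((1/66)*sqrt(3621))*i; poles of order 2, moduli (1/6)*sqrt(30) and (1/6)*sqrt(30).
Branch term (12/5)*log(1 - λ/(-1/7)): its argument vanishes at λ = -1/7, a logarithmic branch point, modulus 1/7.
The radius of convergence is the smallest modulus among the singular points: 1/7.
The branch term is analytic at (-1/22) - ((1/66)*sqrt(3621))*i and contributes nothing to the residue; only the rational part matters.
The factor λ**2 + λ/11 + 5/6 splits as (λ - a)(λ - a') with a = (-1/22) - ((1/66)*sqrt(3621))*i, a' = (-1/22) + ((1/66)*sqrt(3621))*i. At the order-2 pole a set g(λ) = (λ - a)^2*(rational part) = [1/2 - 11*λ/2] / (λ - a')^2.
Order-2 pole: residue = g'(a); g'((-1/22) - ((1/66)*sqrt(3621))*i) = ((11979/2913698)*sqrt(3621))*i, so the residue is ((11979/2913698)*sqrt(3621))*i.
The branch term is analytic at (-1/22) + ((1/66)*sqrt(3621))*i and contributes nothing to the residue; only the rational part matters.
The factor λ**2 + λ/11 + 5/6 splits as (λ - a)(λ - a') with a = (-1/22) + ((1/66)*sqrt(3621))*i, a' = (-1/22) - ((1/66)*sqrt(3621))*i. At the order-2 pole a set g(λ) = (λ - a)^2*(rational part) = [1/2 - 11*λ/2] / (λ - a')^2.
Order-2 pole: residue = g'(a); g'((-1/22) + ((1/66)*sqrt(3621))*i) = -((11979/2913698)*sqrt(3621))*i, so the residue is -((11979/2913698)*sqrt(3621))*i.
List the singular points by increasing real part (a conjugate pair: the negative imaginary part first).


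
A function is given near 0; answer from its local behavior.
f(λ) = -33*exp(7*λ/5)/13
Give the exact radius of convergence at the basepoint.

The factor exp(7*λ/5) is entire and contributes no finite singular point.
The polynomial part has no poles.
No finite singular points: the Taylor series at 0 converges everywhere.

The radius of convergence is infinite.


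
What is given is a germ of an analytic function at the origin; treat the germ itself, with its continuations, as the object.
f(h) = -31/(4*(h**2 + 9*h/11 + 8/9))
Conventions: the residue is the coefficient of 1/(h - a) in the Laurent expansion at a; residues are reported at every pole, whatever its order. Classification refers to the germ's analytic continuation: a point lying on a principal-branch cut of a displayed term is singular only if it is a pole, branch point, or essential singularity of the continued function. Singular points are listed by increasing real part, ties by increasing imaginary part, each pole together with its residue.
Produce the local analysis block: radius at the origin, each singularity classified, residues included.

Denominator factor (h**2 + 9*h/11 + 8/9): discriminant -3143/1089, complex-conjugate roots (-9/22) + ((1/66)*sqrt(3143))*i and (-9/22) - ((1/66)*sqrt(3143))*i; poles of order 1, moduli (2/3)*sqrt(2) and (2/3)*sqrt(2).
The radius of convergence is the smallest modulus among the singular points: (2/3)*sqrt(2).
The factor h**2 + 9*h/11 + 8/9 splits as (h - a)(h - a') with a = (-9/22) - ((1/66)*sqrt(3143))*i, a' = (-9/22) + ((1/66)*sqrt(3143))*i. At the order-1 pole a set g(h) = (h - a)*f(h) = [-31/4] / (h - a').
Simple pole: residue = g(a) at a = (-9/22) - ((1/66)*sqrt(3143))*i, which is -((1023/12572)*sqrt(3143))*i.
The factor h**2 + 9*h/11 + 8/9 splits as (h - a)(h - a') with a = (-9/22) + ((1/66)*sqrt(3143))*i, a' = (-9/22) - ((1/66)*sqrt(3143))*i. At the order-1 pole a set g(h) = (h - a)*f(h) = [-31/4] / (h - a').
Simple pole: residue = g(a) at a = (-9/22) + ((1/66)*sqrt(3143))*i, which is ((1023/12572)*sqrt(3143))*i.
List the singular points by increasing real part (a conjugate pair: the negative imaginary part first).

Radius of convergence at 0: (2/3)*sqrt(2).
At (-9/22) - ((1/66)*sqrt(3143))*i: a pole of order 1; residue -((1023/12572)*sqrt(3143))*i.
At (-9/22) + ((1/66)*sqrt(3143))*i: a pole of order 1; residue ((1023/12572)*sqrt(3143))*i.
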